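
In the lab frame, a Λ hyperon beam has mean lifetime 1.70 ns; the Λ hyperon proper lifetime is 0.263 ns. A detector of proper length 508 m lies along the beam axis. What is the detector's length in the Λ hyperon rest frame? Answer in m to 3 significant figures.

L ≈ 78.6 m

Time dilation ⇒ γ = Δt/τ₀ = 1.70/0.263 = 6.4639
Length contraction: L = L₀/γ = 508/6.4639 = 78.6 m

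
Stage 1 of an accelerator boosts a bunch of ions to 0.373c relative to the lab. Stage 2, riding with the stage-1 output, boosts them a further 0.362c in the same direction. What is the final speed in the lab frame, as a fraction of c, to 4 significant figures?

Compose boost 2: (0.362 + 0.373)/(1 + 0.362×0.373) = 0.7350/1.13503 = 0.6476

u ≈ 0.6476c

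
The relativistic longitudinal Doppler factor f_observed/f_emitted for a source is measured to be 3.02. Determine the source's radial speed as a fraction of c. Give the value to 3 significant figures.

f_obs/f_src = √((1+β)/(1−β)) = 3.02  ⇒  (1+β)/(1−β) = 9.1204
β = |1 − D²|/(1 + D²) = |1 − 9.1204|/(1 + 9.1204) = 0.802

β ≈ 0.802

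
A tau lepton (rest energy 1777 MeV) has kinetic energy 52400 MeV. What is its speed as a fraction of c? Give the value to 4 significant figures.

β ≈ 0.9995

γ = 1 + K/(m₀c²) = 1 + 52400/1777 = 30.4879
β = √(1 − 1/γ²) = 0.9995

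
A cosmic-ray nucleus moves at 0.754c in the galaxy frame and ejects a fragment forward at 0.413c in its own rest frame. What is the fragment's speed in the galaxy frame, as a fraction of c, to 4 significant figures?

u ≈ 0.8899c

Compose boost 2: (0.413 + 0.754)/(1 + 0.413×0.754) = 1.167/1.31140 = 0.8899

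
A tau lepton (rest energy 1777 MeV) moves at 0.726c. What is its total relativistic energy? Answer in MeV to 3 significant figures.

γ = 1/√(1 − 0.726²) = 1.4541
E = γm₀c² = 1.4541 × 1777 MeV = 2580 MeV

E ≈ 2580 MeV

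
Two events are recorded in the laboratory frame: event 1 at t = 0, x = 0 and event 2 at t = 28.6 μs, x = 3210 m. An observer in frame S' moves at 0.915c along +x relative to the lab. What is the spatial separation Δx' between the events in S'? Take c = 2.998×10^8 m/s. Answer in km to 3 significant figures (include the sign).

Δx' ≈ -11.5 km

γ = 1/√(1 − 0.915²) = 2.4786
Δx' = γ(Δx − vΔt) = 2.4786 × (3210 m − 0.915×(2.998×10^8 m/s)×28.6×10^-6 s)
= 2.4786 × (-4635.5 m) = -11.5 km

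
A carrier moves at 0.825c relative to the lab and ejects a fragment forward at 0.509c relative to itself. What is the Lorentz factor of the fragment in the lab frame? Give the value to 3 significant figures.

u_lab = (0.509 + 0.825)/(1 + 0.509×0.825) = 1.334/1.41993 = 0.939486
γ = 1/√(1 − 0.939486²) = 2.92

γ ≈ 2.92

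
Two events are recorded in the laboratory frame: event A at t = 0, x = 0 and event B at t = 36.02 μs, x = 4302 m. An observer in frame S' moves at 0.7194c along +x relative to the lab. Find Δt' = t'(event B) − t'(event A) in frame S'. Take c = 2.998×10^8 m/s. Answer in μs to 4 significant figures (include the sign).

Δt' ≈ 37.00 μs

γ = 1/√(1 − 0.7194²) = 1.43969
Δt' = γ(Δt − vΔx/c²) = 1.43969 × (36.02 μs − 0.7194×4302 m / (2.998×10^8 m/s))
= 1.43969 × (25.6969 μs) = 37.00 μs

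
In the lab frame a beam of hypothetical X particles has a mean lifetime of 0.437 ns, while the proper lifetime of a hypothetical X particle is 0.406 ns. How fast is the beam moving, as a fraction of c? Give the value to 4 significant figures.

γ = Δt/τ₀ = 0.437/0.406 = 1.07635
β = √(1 − 1/γ²) = √(1 − 1/1.07635²) = 0.3699

β ≈ 0.3699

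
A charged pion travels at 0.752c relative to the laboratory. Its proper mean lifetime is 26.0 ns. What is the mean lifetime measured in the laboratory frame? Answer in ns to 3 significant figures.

Δt ≈ 39.4 ns

γ = 1/√(1 − 0.752²) = 1.5171
Time dilation: Δt = γτ₀ = 1.5171 × 26.0 ns = 39.4 ns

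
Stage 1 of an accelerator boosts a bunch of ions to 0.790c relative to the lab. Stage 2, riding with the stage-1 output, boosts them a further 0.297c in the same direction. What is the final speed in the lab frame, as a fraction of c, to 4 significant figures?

Compose boost 2: (0.297 + 0.790)/(1 + 0.297×0.790) = 1.087/1.23463 = 0.8804

u ≈ 0.8804c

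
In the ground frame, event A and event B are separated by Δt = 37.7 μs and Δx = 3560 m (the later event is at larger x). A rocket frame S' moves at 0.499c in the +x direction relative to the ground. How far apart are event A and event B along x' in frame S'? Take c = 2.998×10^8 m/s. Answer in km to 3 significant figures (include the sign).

Δx' ≈ -2.40 km

γ = 1/√(1 − 0.499²) = 1.1539
Δx' = γ(Δx − vΔt) = 1.1539 × (3560 m − 0.499×(2.998×10^8 m/s)×37.7×10^-6 s)
= 1.1539 × (-2079.9 m) = -2.40 km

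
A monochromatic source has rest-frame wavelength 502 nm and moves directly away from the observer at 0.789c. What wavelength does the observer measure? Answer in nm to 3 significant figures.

Relativistic Doppler: λ_obs = λ_src √((1+β)/(1−β))
= 502 × √(1.7890/0.21100) = 502 × 2.9118 = 1460 nm

λ_obs ≈ 1460 nm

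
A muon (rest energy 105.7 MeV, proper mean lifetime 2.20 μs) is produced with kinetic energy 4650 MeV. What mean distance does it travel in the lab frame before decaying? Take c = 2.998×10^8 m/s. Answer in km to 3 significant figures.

d ≈ 29.7 km

γ = 1 + K/(m₀c²) = 1 + 4650/105.7 = 44.992
β = √(1 − 1/γ²) = 0.99975
Dilated lifetime: γτ₀ = 44.992 × 2.20 μs = 98.983 μs
d = βc·γτ₀ = 0.99975 × (2.998×10^8 m/s) × 9.8983×10^-5 s = 29.7 km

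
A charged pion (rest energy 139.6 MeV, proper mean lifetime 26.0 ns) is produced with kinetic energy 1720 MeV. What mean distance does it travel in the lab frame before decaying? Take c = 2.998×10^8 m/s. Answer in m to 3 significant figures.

d ≈ 104 m

γ = 1 + K/(m₀c²) = 1 + 1720/139.6 = 13.321
β = √(1 − 1/γ²) = 0.99718
Dilated lifetime: γτ₀ = 13.321 × 26.0 ns = 346.34 ns
d = βc·γτ₀ = 0.99718 × (2.998×10^8 m/s) × 3.4634×10^-7 s = 104 m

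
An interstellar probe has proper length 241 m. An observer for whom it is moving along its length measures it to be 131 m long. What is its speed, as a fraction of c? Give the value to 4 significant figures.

γ = L₀/L = 241/131 = 1.83969
β = √(1 − 1/γ²) = 0.8394

β ≈ 0.8394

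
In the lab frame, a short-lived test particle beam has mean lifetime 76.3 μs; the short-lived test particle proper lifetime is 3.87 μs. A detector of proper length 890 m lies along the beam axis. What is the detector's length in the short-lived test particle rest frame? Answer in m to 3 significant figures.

L ≈ 45.1 m

Time dilation ⇒ γ = Δt/τ₀ = 76.3/3.87 = 19.716
Length contraction: L = L₀/γ = 890/19.716 = 45.1 m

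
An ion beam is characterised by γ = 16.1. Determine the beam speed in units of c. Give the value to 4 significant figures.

β ≈ 0.9981

β = √(1 − 1/γ²) = √(1 − 1/16.1²) = √(0.996142) = 0.9981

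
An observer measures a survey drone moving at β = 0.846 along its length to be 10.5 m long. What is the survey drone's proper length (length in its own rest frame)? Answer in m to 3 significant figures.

γ = 1/√(1 − 0.846²) = 1.8755
L₀ = γL = 1.8755 × 10.5 = 19.7 m

L₀ ≈ 19.7 m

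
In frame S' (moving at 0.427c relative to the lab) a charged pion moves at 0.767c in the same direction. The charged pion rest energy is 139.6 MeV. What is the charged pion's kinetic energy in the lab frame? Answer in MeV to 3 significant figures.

K ≈ 180 MeV

u_lab = (0.767 + 0.427)/(1 + 0.767×0.427) = 0.899429
γ = 1/√(1 − 0.899429²) = 2.2880
K = (γ − 1)m₀c² = (2.2880 − 1) × 139.6 = 1.2880 × 139.6 = 180 MeV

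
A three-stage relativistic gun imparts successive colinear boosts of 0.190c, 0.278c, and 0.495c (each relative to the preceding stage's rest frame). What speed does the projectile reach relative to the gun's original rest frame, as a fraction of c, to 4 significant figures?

u ≈ 0.7701c

Compose boost 2: (0.278 + 0.190)/(1 + 0.278×0.190) = 0.4680/1.05282 = 0.444520
Compose boost 3: (0.495 + 0.444520)/(1 + 0.495×0.444520) = 0.939520/1.22004 = 0.7701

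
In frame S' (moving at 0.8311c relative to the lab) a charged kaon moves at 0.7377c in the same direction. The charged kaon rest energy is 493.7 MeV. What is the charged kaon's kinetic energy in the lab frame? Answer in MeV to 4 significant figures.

K ≈ 1627 MeV

u_lab = (0.7377 + 0.8311)/(1 + 0.7377×0.8311) = 0.9725359
γ = 1/√(1 − 0.9725359²) = 4.29640
K = (γ − 1)m₀c² = (4.29640 − 1) × 493.7 = 3.29640 × 493.7 = 1627 MeV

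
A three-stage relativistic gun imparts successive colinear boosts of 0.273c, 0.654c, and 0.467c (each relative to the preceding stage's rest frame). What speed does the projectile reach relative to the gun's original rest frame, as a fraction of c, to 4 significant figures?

u ≈ 0.9168c

Compose boost 2: (0.654 + 0.273)/(1 + 0.654×0.273) = 0.9270/1.17854 = 0.786565
Compose boost 3: (0.467 + 0.786565)/(1 + 0.467×0.786565) = 1.25357/1.36733 = 0.9168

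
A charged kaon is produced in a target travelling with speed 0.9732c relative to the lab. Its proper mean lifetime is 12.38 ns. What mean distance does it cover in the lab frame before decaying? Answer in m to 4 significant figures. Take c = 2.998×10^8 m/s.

d ≈ 15.71 m

γ = 1/√(1 − 0.9732²) = 4.34858
Dilated lifetime: Δt = γτ₀ = 4.34858 × 12.38 ns = 53.8354 ns
d = vΔt = 0.9732c × 53.8354 ns = 2.91765×10^8 m/s × 5.38354×10^-8 s = 15.71 m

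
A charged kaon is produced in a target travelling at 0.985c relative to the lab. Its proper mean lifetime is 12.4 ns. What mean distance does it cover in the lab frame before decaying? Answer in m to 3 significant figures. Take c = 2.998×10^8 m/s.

γ = 1/√(1 − 0.985²) = 5.7953
Dilated lifetime: Δt = γτ₀ = 5.7953 × 12.4 ns = 71.861 ns
d = vΔt = 0.985c × 71.861 ns = 2.9530×10^8 m/s × 7.1861×10^-8 s = 21.2 m

d ≈ 21.2 m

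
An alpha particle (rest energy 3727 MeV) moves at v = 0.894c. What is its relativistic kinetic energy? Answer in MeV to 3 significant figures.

K ≈ 4590 MeV

γ = 1/√(1 − 0.894²) = 2.2318
K = (γ − 1)m₀c² = (2.2318 − 1) × 3727 MeV = 1.2318 × 3727 MeV = 4590 MeV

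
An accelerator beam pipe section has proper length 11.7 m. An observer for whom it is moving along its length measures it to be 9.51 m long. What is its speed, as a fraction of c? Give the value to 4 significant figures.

γ = L₀/L = 11.7/9.51 = 1.23028
β = √(1 − 1/γ²) = 0.5825

β ≈ 0.5825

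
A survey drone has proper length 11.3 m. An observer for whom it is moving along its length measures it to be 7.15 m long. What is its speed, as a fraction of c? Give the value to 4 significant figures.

γ = L₀/L = 11.3/7.15 = 1.58042
β = √(1 − 1/γ²) = 0.7744

β ≈ 0.7744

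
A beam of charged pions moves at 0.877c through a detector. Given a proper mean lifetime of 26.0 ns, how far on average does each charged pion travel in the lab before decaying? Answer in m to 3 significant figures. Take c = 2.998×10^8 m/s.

γ = 1/√(1 − 0.877²) = 2.0812
Dilated lifetime: Δt = γτ₀ = 2.0812 × 26.0 ns = 54.111 ns
d = vΔt = 0.877c × 54.111 ns = 2.6292×10^8 m/s × 5.4111×10^-8 s = 14.2 m

d ≈ 14.2 m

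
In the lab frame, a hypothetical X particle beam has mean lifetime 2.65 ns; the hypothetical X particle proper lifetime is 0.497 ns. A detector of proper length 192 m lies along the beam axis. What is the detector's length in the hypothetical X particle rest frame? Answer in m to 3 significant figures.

Time dilation ⇒ γ = Δt/τ₀ = 2.65/0.497 = 5.3320
Length contraction: L = L₀/γ = 192/5.3320 = 36.0 m

L ≈ 36.0 m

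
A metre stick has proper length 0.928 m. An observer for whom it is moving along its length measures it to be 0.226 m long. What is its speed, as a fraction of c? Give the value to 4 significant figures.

γ = L₀/L = 0.928/0.226 = 4.10619
β = √(1 − 1/γ²) = 0.9699

β ≈ 0.9699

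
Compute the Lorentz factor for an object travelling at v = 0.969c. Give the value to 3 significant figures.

γ ≈ 4.05

γ = 1/√(1 − β²) = 1/√(1 − 0.969²) = 1/√(0.061039) = 4.05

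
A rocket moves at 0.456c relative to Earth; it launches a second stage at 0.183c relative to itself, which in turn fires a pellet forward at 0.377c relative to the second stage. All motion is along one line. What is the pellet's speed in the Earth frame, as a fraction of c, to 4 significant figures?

Compose boost 2: (0.183 + 0.456)/(1 + 0.183×0.456) = 0.6390/1.08345 = 0.589784
Compose boost 3: (0.377 + 0.589784)/(1 + 0.377×0.589784) = 0.966784/1.22235 = 0.7909

u ≈ 0.7909c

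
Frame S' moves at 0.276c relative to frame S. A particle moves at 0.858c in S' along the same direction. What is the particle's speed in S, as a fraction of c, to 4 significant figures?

u ≈ 0.9169c

Relativistic velocity addition: u = (u' + v)/(1 + u'v/c²)
= (0.858 + 0.276)/(1 + 0.858×0.276) = 1.134/1.23681 = 0.9169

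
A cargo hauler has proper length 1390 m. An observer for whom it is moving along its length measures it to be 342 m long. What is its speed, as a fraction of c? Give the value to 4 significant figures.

γ = L₀/L = 1390/342 = 4.06433
β = √(1 − 1/γ²) = 0.9693

β ≈ 0.9693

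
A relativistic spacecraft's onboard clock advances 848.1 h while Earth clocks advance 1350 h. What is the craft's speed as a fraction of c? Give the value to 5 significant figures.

γ = Δt/τ₀ = 1350/848.1 = 1.591793
β = √(1 − 1/γ²) = √(1 − 1/1.591793²) = 0.77803

β ≈ 0.77803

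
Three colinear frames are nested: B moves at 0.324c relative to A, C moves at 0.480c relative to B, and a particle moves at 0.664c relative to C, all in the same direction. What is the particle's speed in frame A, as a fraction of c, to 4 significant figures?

Compose boost 2: (0.480 + 0.324)/(1 + 0.480×0.324) = 0.8040/1.15552 = 0.695791
Compose boost 3: (0.664 + 0.695791)/(1 + 0.664×0.695791) = 1.35979/1.46200 = 0.9301

u ≈ 0.9301c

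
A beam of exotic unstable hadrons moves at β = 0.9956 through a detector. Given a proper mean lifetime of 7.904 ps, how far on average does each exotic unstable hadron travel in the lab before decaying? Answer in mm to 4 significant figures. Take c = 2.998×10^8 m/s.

d ≈ 25.18 mm

γ = 1/√(1 − 0.9956²) = 10.6718
Dilated lifetime: Δt = γτ₀ = 10.6718 × 7.904 ps = 84.3498 ps
d = vΔt = 0.9956c × 84.3498 ps = 2.98481×10^8 m/s × 8.43498×10^-11 s = 25.18 mm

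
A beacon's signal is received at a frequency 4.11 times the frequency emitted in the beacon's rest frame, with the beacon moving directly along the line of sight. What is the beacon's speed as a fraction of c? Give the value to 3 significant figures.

β ≈ 0.888

f_obs/f_src = √((1+β)/(1−β)) = 4.11  ⇒  (1+β)/(1−β) = 16.892
β = |1 − D²|/(1 + D²) = |1 − 16.892|/(1 + 16.892) = 0.888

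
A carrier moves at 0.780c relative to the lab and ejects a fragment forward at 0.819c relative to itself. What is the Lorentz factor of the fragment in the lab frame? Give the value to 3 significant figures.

u_lab = (0.819 + 0.780)/(1 + 0.819×0.780) = 1.599/1.63882 = 0.975702
γ = 1/√(1 − 0.975702²) = 4.56

γ ≈ 4.56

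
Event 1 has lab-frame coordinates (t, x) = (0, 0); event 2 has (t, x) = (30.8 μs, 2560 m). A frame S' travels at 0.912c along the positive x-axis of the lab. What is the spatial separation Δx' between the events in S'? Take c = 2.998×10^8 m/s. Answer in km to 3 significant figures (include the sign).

Δx' ≈ -14.3 km

γ = 1/√(1 − 0.912²) = 2.4379
Δx' = γ(Δx − vΔt) = 2.4379 × (2560 m − 0.912×(2.998×10^8 m/s)×30.8×10^-6 s)
= 2.4379 × (-5861.3 m) = -14.3 km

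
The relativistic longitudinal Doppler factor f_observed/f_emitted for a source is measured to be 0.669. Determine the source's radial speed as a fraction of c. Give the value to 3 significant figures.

β ≈ 0.382

f_obs/f_src = √((1−β)/(1+β)) = 0.669  ⇒  (1−β)/(1+β) = 0.44756
β = |1 − D²|/(1 + D²) = |1 − 0.44756|/(1 + 0.44756) = 0.382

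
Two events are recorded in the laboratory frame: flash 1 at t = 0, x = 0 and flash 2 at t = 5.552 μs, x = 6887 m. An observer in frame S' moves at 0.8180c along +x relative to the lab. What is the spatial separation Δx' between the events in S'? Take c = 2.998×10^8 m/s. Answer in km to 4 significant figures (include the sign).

Δx' ≈ 9.606 km

γ = 1/√(1 − 0.8180²) = 1.73847
Δx' = γ(Δx − vΔt) = 1.73847 × (6887 m − 0.8180×(2.998×10^8 m/s)×5.552×10^-6 s)
= 1.73847 × (5525.45 m) = 9.606 km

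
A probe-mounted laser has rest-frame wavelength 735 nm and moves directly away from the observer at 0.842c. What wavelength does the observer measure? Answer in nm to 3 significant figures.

λ_obs ≈ 2510 nm

Relativistic Doppler: λ_obs = λ_src √((1+β)/(1−β))
= 735 × √(1.8420/0.15800) = 735 × 3.4144 = 2510 nm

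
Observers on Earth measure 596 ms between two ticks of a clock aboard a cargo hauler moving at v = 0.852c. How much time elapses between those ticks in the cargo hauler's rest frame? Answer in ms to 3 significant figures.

τ₀ ≈ 312 ms

γ = 1/√(1 − 0.852²) = 1.9101
Proper time: τ₀ = Δt/γ = 596/1.9101 = 312 ms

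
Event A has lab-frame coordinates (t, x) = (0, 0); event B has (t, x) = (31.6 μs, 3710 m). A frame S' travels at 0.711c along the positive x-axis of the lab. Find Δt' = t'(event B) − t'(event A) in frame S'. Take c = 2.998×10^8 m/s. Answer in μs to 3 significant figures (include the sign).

γ = 1/√(1 − 0.711²) = 1.4221
Δt' = γ(Δt − vΔx/c²) = 1.4221 × (31.6 μs − 0.711×3710 m / (2.998×10^8 m/s))
= 1.4221 × (22.801 μs) = 32.4 μs

Δt' ≈ 32.4 μs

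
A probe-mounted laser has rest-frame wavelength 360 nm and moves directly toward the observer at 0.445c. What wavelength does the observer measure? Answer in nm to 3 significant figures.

λ_obs ≈ 223 nm

Relativistic Doppler: λ_obs = λ_src √((1−β)/(1+β))
= 360 × √(0.55500/1.4450) = 360 × 0.61974 = 223 nm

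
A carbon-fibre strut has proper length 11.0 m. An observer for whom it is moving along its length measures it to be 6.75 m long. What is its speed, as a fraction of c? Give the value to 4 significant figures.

β ≈ 0.7896

γ = L₀/L = 11.0/6.75 = 1.62963
β = √(1 − 1/γ²) = 0.7896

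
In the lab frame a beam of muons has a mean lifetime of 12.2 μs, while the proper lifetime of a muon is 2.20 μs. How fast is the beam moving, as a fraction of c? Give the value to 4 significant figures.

β ≈ 0.9836

γ = Δt/τ₀ = 12.2/2.20 = 5.54545
β = √(1 − 1/γ²) = √(1 − 1/5.54545²) = 0.9836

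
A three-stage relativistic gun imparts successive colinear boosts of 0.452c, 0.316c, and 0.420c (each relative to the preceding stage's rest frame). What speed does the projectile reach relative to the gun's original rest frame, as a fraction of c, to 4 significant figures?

Compose boost 2: (0.316 + 0.452)/(1 + 0.316×0.452) = 0.7680/1.14283 = 0.672015
Compose boost 3: (0.420 + 0.672015)/(1 + 0.420×0.672015) = 1.09201/1.28225 = 0.8516

u ≈ 0.8516c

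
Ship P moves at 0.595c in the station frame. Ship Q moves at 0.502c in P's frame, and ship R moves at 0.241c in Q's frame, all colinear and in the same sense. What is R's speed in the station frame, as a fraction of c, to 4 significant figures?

u ≈ 0.9021c

Compose boost 2: (0.502 + 0.595)/(1 + 0.502×0.595) = 1.097/1.29869 = 0.844697
Compose boost 3: (0.241 + 0.844697)/(1 + 0.241×0.844697) = 1.08570/1.20357 = 0.9021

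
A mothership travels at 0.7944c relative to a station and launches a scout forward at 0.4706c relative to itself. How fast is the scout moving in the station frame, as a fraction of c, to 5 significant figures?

Compose boost 2: (0.4706 + 0.7944)/(1 + 0.4706×0.7944) = 1.2650/1.373845 = 0.92077

u ≈ 0.92077c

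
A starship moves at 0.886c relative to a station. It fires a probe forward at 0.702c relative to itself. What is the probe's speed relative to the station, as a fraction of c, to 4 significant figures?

Relativistic velocity addition: u = (u' + v)/(1 + u'v/c²)
= (0.702 + 0.886)/(1 + 0.702×0.886) = 1.588/1.62197 = 0.9791

u ≈ 0.9791c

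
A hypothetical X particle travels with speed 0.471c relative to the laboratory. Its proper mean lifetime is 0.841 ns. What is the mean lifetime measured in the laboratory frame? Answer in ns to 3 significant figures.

Δt ≈ 0.953 ns

γ = 1/√(1 − 0.471²) = 1.1336
Time dilation: Δt = γτ₀ = 1.1336 × 0.841 ns = 0.953 ns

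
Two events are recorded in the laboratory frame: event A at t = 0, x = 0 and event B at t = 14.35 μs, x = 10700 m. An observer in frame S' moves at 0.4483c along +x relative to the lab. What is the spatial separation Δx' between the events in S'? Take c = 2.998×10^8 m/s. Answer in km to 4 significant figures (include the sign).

γ = 1/√(1 − 0.4483²) = 1.11871
Δx' = γ(Δx − vΔt) = 1.11871 × (10700 m − 0.4483×(2.998×10^8 m/s)×14.35×10^-6 s)
= 1.11871 × (8771.36 m) = 9.813 km

Δx' ≈ 9.813 km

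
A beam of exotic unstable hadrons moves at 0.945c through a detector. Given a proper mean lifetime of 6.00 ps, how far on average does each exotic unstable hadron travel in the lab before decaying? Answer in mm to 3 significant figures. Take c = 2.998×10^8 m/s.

d ≈ 5.20 mm

γ = 1/√(1 − 0.945²) = 3.0574
Dilated lifetime: Δt = γτ₀ = 3.0574 × 6.00 ps = 18.345 ps
d = vΔt = 0.945c × 18.345 ps = 2.8331×10^8 m/s × 1.8345×10^-11 s = 5.20 mm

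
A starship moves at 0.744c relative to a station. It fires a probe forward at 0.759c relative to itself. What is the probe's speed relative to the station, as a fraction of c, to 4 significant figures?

Relativistic velocity addition: u = (u' + v)/(1 + u'v/c²)
= (0.759 + 0.744)/(1 + 0.759×0.744) = 1.503/1.56470 = 0.9606

u ≈ 0.9606c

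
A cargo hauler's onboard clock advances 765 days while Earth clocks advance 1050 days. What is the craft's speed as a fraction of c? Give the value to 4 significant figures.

β ≈ 0.6850

γ = Δt/τ₀ = 1050/765 = 1.37255
β = √(1 − 1/γ²) = √(1 − 1/1.37255²) = 0.6850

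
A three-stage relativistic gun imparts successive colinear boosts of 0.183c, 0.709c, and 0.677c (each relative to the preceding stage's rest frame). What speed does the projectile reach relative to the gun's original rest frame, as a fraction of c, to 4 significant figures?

Compose boost 2: (0.709 + 0.183)/(1 + 0.709×0.183) = 0.8920/1.12975 = 0.789557
Compose boost 3: (0.677 + 0.789557)/(1 + 0.677×0.789557) = 1.46656/1.53453 = 0.9557

u ≈ 0.9557c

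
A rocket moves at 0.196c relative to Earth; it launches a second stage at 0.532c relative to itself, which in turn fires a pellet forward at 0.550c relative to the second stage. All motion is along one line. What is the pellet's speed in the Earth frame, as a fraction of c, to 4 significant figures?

Compose boost 2: (0.532 + 0.196)/(1 + 0.532×0.196) = 0.7280/1.10427 = 0.659258
Compose boost 3: (0.550 + 0.659258)/(1 + 0.550×0.659258) = 1.20926/1.36259 = 0.8875

u ≈ 0.8875c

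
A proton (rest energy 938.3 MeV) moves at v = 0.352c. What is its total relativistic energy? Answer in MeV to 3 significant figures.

E ≈ 1000 MeV

γ = 1/√(1 − 0.352²) = 1.0684
E = γm₀c² = 1.0684 × 938.3 MeV = 1000 MeV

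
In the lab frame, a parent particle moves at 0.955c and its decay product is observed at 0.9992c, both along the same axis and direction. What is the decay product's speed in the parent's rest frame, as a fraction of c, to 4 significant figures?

Inverse velocity addition: u' = (u − v)/(1 − uv/c²)
= (0.9992 − 0.955)/(1 − 0.9992×0.955) = 0.04420/0.0457640 = 0.9658

u' ≈ 0.9658c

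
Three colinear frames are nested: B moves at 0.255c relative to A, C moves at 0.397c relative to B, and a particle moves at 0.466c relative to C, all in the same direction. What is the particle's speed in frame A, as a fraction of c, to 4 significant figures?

u ≈ 0.8293c

Compose boost 2: (0.397 + 0.255)/(1 + 0.397×0.255) = 0.6520/1.10123 = 0.592063
Compose boost 3: (0.466 + 0.592063)/(1 + 0.466×0.592063) = 1.05806/1.27590 = 0.8293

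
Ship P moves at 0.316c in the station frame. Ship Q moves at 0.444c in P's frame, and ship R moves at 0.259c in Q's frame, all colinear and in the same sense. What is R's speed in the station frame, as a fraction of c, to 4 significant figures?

u ≈ 0.7892c

Compose boost 2: (0.444 + 0.316)/(1 + 0.444×0.316) = 0.7600/1.14030 = 0.666489
Compose boost 3: (0.259 + 0.666489)/(1 + 0.259×0.666489) = 0.925489/1.17262 = 0.7892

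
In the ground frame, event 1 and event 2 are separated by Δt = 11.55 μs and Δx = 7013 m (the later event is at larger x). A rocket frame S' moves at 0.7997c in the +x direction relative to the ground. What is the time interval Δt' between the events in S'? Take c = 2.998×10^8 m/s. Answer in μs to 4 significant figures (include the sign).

γ = 1/√(1 − 0.7997²) = 1.66556
Δt' = γ(Δt − vΔx/c²) = 1.66556 × (11.55 μs − 0.7997×7013 m / (2.998×10^8 m/s))
= 1.66556 × (-7.15679 μs) = -11.92 μs

Δt' ≈ -11.92 μs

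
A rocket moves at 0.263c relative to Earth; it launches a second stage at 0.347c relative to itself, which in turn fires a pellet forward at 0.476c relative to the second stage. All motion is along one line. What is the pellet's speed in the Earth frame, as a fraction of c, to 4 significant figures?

Compose boost 2: (0.347 + 0.263)/(1 + 0.347×0.263) = 0.6100/1.09126 = 0.558986
Compose boost 3: (0.476 + 0.558986)/(1 + 0.476×0.558986) = 1.03499/1.26608 = 0.8175

u ≈ 0.8175c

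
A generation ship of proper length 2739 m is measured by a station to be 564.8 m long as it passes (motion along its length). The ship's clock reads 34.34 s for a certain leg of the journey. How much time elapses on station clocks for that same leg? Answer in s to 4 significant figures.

Δt ≈ 166.5 s

Length contraction ⇒ γ = L₀/L = 2739/564.8 = 4.84950
Time dilation: Δt = γτ₀ = 4.84950 × 34.34 s = 166.5 s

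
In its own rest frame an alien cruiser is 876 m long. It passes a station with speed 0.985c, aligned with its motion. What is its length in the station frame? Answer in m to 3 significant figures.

γ = 1/√(1 − 0.985²) = 5.7953
Length contraction: L = L₀/γ = 876/5.7953 = 151 m

L ≈ 151 m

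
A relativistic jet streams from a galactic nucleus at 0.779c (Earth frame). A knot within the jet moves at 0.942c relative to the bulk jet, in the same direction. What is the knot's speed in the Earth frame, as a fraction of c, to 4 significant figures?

u ≈ 0.9926c

Relativistic velocity addition: u = (u' + v)/(1 + u'v/c²)
= (0.942 + 0.779)/(1 + 0.942×0.779) = 1.721/1.73382 = 0.9926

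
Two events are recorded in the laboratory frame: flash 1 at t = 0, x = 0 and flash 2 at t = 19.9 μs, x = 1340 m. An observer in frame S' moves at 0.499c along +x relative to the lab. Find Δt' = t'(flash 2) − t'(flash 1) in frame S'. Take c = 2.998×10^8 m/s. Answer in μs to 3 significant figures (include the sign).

Δt' ≈ 20.4 μs

γ = 1/√(1 − 0.499²) = 1.1539
Δt' = γ(Δt − vΔx/c²) = 1.1539 × (19.9 μs − 0.499×1340 m / (2.998×10^8 m/s))
= 1.1539 × (17.670 μs) = 20.4 μs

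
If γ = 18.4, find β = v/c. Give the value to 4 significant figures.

β ≈ 0.9985

β = √(1 − 1/γ²) = √(1 − 1/18.4²) = √(0.997046) = 0.9985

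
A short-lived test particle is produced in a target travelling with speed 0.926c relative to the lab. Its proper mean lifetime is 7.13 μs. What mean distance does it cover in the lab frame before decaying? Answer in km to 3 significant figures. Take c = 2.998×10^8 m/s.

d ≈ 5.24 km

γ = 1/√(1 − 0.926²) = 2.6488
Dilated lifetime: Δt = γτ₀ = 2.6488 × 7.13 μs = 18.886 μs
d = vΔt = 0.926c × 18.886 μs = 2.7761×10^8 m/s × 1.8886×10^-5 s = 5.24 km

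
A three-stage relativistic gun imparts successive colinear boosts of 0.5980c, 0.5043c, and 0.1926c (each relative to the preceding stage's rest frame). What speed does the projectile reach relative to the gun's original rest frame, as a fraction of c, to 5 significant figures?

Compose boost 2: (0.5043 + 0.5980)/(1 + 0.5043×0.5980) = 1.1023/1.301571 = 0.8468994
Compose boost 3: (0.1926 + 0.8468994)/(1 + 0.1926×0.8468994) = 1.039499/1.163113 = 0.89372

u ≈ 0.89372c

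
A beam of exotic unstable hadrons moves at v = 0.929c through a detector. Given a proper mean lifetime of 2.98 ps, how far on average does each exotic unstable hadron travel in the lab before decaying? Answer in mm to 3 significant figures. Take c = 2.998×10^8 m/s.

γ = 1/√(1 − 0.929²) = 2.7021
Dilated lifetime: Δt = γτ₀ = 2.7021 × 2.98 ps = 8.0523 ps
d = vΔt = 0.929c × 8.0523 ps = 2.7851×10^8 m/s × 8.0523×10^-12 s = 2.24 mm

d ≈ 2.24 mm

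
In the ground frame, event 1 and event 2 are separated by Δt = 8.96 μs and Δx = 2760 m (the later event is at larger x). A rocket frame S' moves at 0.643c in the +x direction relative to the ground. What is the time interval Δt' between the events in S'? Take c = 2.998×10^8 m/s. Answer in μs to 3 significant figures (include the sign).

γ = 1/√(1 − 0.643²) = 1.3057
Δt' = γ(Δt − vΔx/c²) = 1.3057 × (8.96 μs − 0.643×2760 m / (2.998×10^8 m/s))
= 1.3057 × (3.0405 μs) = 3.97 μs

Δt' ≈ 3.97 μs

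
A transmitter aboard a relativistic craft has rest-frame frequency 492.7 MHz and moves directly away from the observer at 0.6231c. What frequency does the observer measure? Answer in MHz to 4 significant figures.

f_obs ≈ 237.4 MHz

Relativistic Doppler: f_obs = f_src √((1−β)/(1+β))
= 492.7 × √(0.376900/1.62310) = 492.7 × 0.481882 = 237.4 MHz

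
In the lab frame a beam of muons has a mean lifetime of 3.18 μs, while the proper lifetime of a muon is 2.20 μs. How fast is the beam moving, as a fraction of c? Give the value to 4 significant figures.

γ = Δt/τ₀ = 3.18/2.20 = 1.44545
β = √(1 − 1/γ²) = √(1 − 1/1.44545²) = 0.7221

β ≈ 0.7221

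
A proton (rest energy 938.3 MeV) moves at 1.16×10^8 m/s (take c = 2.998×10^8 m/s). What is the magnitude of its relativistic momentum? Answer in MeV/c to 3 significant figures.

p ≈ 394 MeV/c

β = v/c = 1.16×10^8 / 2.998×10^8 = 0.38692
γ = 1/√(1 − 0.38692²) = 1.0845
p = γβm₀c = 1.0845 × 0.38692 × 938.3 MeV/c = 394 MeV/c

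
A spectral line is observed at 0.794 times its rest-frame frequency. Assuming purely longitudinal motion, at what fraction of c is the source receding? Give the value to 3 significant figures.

β ≈ 0.227

f_obs/f_src = √((1−β)/(1+β)) = 0.794  ⇒  (1−β)/(1+β) = 0.63044
β = |1 − D²|/(1 + D²) = |1 − 0.63044|/(1 + 0.63044) = 0.227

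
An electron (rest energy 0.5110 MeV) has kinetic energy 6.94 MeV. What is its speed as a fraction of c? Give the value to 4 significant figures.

γ = 1 + K/(m₀c²) = 1 + 6.94/0.5110 = 14.5812
β = √(1 − 1/γ²) = 0.9976

β ≈ 0.9976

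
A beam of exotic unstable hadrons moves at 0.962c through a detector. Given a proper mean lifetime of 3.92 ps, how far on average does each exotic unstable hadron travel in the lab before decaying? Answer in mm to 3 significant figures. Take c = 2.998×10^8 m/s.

γ = 1/√(1 − 0.962²) = 3.6623
Dilated lifetime: Δt = γτ₀ = 3.6623 × 3.92 ps = 14.356 ps
d = vΔt = 0.962c × 14.356 ps = 2.8841×10^8 m/s × 1.4356×10^-11 s = 4.14 mm

d ≈ 4.14 mm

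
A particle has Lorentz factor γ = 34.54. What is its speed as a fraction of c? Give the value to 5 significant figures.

β ≈ 0.99958

β = √(1 − 1/γ²) = √(1 − 1/34.54²) = √(0.9991618) = 0.99958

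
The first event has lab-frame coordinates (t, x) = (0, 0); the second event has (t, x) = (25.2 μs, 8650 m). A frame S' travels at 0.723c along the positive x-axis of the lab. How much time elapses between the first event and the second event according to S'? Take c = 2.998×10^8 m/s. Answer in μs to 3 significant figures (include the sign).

γ = 1/√(1 − 0.723²) = 1.4475
Δt' = γ(Δt − vΔx/c²) = 1.4475 × (25.2 μs − 0.723×8650 m / (2.998×10^8 m/s))
= 1.4475 × (4.3396 μs) = 6.28 μs

Δt' ≈ 6.28 μs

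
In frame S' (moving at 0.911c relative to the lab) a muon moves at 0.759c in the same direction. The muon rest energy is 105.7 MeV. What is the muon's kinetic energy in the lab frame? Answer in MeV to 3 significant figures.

K ≈ 560 MeV

u_lab = (0.759 + 0.911)/(1 + 0.759×0.911) = 0.987319
γ = 1/√(1 − 0.987319²) = 6.2993
K = (γ − 1)m₀c² = (6.2993 − 1) × 105.7 = 5.2993 × 105.7 = 560 MeV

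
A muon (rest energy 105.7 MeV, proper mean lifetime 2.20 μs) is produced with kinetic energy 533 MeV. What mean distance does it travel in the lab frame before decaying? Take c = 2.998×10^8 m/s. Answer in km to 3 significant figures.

γ = 1 + K/(m₀c²) = 1 + 533/105.7 = 6.0426
β = √(1 − 1/γ²) = 0.98621
Dilated lifetime: γτ₀ = 6.0426 × 2.20 μs = 13.294 μs
d = βc·γτ₀ = 0.98621 × (2.998×10^8 m/s) × 1.3294×10^-5 s = 3.93 km

d ≈ 3.93 km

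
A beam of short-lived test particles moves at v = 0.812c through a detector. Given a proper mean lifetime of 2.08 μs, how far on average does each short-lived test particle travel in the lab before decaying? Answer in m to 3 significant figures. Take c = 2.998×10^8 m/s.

d ≈ 868 m

γ = 1/√(1 − 0.812²) = 1.7133
Dilated lifetime: Δt = γτ₀ = 1.7133 × 2.08 μs = 3.5637 μs
d = vΔt = 0.812c × 3.5637 μs = 2.4344×10^8 m/s × 3.5637×10^-6 s = 868 m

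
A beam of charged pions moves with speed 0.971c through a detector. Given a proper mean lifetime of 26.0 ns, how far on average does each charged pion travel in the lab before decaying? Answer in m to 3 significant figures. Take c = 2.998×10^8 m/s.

d ≈ 31.7 m

γ = 1/√(1 − 0.971²) = 4.1827
Dilated lifetime: Δt = γτ₀ = 4.1827 × 26.0 ns = 108.75 ns
d = vΔt = 0.971c × 108.75 ns = 2.9111×10^8 m/s × 1.0875×10^-7 s = 31.7 m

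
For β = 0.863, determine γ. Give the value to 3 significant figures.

γ = 1/√(1 − β²) = 1/√(1 − 0.863²) = 1/√(0.25523) = 1.98

γ ≈ 1.98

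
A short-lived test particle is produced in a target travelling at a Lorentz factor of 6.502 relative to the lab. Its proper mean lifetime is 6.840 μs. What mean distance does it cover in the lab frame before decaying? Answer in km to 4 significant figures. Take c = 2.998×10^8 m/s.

d ≈ 13.17 km

β = √(1 − 1/γ²) = √(1 − 1/6.502²) = 0.988102
Dilated lifetime: Δt = γτ₀ = 6.502 × 6.840 μs = 44.4737 μs
d = vΔt = 0.988102c × 44.4737 μs = 2.96233×10^8 m/s × 4.44737×10^-5 s = 13.17 km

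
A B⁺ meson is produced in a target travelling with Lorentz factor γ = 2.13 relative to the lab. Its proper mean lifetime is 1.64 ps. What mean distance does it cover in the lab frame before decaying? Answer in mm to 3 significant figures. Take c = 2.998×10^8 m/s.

d ≈ 0.925 mm

β = √(1 − 1/γ²) = √(1 − 1/2.13²) = 0.88294
Dilated lifetime: Δt = γτ₀ = 2.13 × 1.64 ps = 3.4932 ps
d = vΔt = 0.88294c × 3.4932 ps = 2.6471×10^8 m/s × 3.4932×10^-12 s = 0.925 mm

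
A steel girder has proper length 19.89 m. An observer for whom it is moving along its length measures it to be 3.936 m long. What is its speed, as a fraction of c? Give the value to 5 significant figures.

γ = L₀/L = 19.89/3.936 = 5.053354
β = √(1 − 1/γ²) = 0.98022

β ≈ 0.98022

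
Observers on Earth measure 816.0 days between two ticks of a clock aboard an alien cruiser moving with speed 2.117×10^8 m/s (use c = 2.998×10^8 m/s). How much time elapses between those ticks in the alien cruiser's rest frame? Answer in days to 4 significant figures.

β = v/c = 2.117×10^8 / 2.998×10^8 = 0.706137
γ = 1/√(1 − 0.706137²) = 1.41228
Proper time: τ₀ = Δt/γ = 816.0/1.41228 = 577.8 days

τ₀ ≈ 577.8 days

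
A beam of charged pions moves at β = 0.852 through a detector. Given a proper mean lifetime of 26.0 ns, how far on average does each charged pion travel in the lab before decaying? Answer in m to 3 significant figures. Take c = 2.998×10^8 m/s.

γ = 1/√(1 − 0.852²) = 1.9101
Dilated lifetime: Δt = γτ₀ = 1.9101 × 26.0 ns = 49.662 ns
d = vΔt = 0.852c × 49.662 ns = 2.5543×10^8 m/s × 4.9662×10^-8 s = 12.7 m

d ≈ 12.7 m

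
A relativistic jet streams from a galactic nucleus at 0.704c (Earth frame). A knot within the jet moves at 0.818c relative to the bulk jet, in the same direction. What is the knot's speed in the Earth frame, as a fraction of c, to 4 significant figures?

Relativistic velocity addition: u = (u' + v)/(1 + u'v/c²)
= (0.818 + 0.704)/(1 + 0.818×0.704) = 1.522/1.57587 = 0.9658

u ≈ 0.9658c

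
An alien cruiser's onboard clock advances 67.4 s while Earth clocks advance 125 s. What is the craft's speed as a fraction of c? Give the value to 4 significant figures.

β ≈ 0.8422

γ = Δt/τ₀ = 125/67.4 = 1.85460
β = √(1 − 1/γ²) = √(1 − 1/1.85460²) = 0.8422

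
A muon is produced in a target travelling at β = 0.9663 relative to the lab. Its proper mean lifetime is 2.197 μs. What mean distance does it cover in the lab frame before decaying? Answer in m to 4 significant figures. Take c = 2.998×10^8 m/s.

γ = 1/√(1 − 0.9663²) = 3.88472
Dilated lifetime: Δt = γτ₀ = 3.88472 × 2.197 μs = 8.53474 μs
d = vΔt = 0.9663c × 8.53474 μs = 2.89697×10^8 m/s × 8.53474×10^-6 s = 2472 m

d ≈ 2472 m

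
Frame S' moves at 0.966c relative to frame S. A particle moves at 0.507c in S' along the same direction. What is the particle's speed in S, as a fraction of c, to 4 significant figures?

u ≈ 0.9887c

Relativistic velocity addition: u = (u' + v)/(1 + u'v/c²)
= (0.507 + 0.966)/(1 + 0.507×0.966) = 1.473/1.48976 = 0.9887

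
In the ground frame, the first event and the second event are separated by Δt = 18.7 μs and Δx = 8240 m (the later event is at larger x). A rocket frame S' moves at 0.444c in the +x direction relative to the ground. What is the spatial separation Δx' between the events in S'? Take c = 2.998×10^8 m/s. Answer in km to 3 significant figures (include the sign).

Δx' ≈ 6.42 km

γ = 1/√(1 − 0.444²) = 1.1160
Δx' = γ(Δx − vΔt) = 1.1160 × (8240 m − 0.444×(2.998×10^8 m/s)×18.7×10^-6 s)
= 1.1160 × (5750.8 m) = 6.42 km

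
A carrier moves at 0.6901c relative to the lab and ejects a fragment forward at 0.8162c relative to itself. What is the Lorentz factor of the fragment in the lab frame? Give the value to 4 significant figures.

γ ≈ 3.739

u_lab = (0.8162 + 0.6901)/(1 + 0.8162×0.6901) = 1.5063/1.563260 = 0.9635636
γ = 1/√(1 − 0.9635636²) = 3.739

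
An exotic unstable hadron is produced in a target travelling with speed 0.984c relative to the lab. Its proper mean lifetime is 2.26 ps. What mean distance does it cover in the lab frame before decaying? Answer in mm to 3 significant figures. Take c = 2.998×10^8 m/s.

γ = 1/√(1 − 0.984²) = 5.6127
Dilated lifetime: Δt = γτ₀ = 5.6127 × 2.26 ps = 12.685 ps
d = vΔt = 0.984c × 12.685 ps = 2.9500×10^8 m/s × 1.2685×10^-11 s = 3.74 mm

d ≈ 3.74 mm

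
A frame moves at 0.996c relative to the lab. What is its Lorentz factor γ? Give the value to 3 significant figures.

γ = 1/√(1 − β²) = 1/√(1 − 0.996²) = 1/√(0.0079840) = 11.2

γ ≈ 11.2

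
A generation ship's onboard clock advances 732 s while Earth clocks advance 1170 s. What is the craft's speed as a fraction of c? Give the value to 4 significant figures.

β ≈ 0.7801

γ = Δt/τ₀ = 1170/732 = 1.59836
β = √(1 − 1/γ²) = √(1 − 1/1.59836²) = 0.7801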